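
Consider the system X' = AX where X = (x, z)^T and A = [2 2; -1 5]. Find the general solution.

Coefficient matrix A = [[2, 2], [-1, 5]].
Characteristic polynomial det(A - λI) = λ^2 - 7λ + 12 = 0.
Eigenvalues λ = 4, 3.
For λ=4: (A-λI) row 1 is [-2, 2], so an eigenvector is (-1, -1).
For λ=3: (A-λI) row 1 is [-1, 2], so an eigenvector is (-2, -1).
General solution: c_1e^(4t)(-1,-1) + c_2e^(3t)(-2,-1).

x(t) = -c_1e^(4t) - 2c_2e^(3t), z(t) = -c_1e^(4t) - c_2e^(3t)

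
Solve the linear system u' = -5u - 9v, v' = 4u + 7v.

Coefficient matrix A = [[-5, -9], [4, 7]].
Characteristic polynomial det(A - λI) = λ^2 - 2λ + 1 = 0.
Single eigenvalue λ = 1 with algebraic multiplicity 2.
Eigenvector v = (3,-2); generalized eigenvector w with (A-λI)w=v is (-2,1).
General solution: e^(t)[c_1·v + c_2·(t·v + w)].

u(t) = 3c_1e^(t) + 3c_2te^(t) - 2c_2e^(t), v(t) = -2c_1e^(t) - 2c_2te^(t) + c_2e^(t)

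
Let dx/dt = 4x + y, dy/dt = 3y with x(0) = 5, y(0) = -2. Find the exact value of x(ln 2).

A = [[4,1],[0,3]]; eigenvalues λ = 4, 3.
Eigenvectors: (-1,0) for λ=4, (1,-1) for λ=3.
From the initial condition, c_1 = -3, c_2 = 2.
x(ln 2) = (-3)(2^4)(-1) + (2)(2^3)(1) = 64.

64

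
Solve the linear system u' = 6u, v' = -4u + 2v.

Coefficient matrix A = [[6, 0], [-4, 2]].
Characteristic polynomial det(A - λI) = λ^2 - 8λ + 12 = 0.
Eigenvalues λ = 6, 2.
For λ=6: (A-λI) row 2 is [-4, -4], so an eigenvector is (1, -1).
For λ=2: (A-λI) row 1 is [4, 0], so an eigenvector is (0, 1).
General solution: C_1e^(6t)(1,-1) + C_2e^(2t)(0,1).

u(t) = C_1e^(6t), v(t) = -C_1e^(6t) + C_2e^(2t)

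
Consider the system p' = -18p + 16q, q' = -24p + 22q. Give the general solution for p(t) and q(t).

Coefficient matrix A = [[-18, 16], [-24, 22]].
Characteristic polynomial det(A - λI) = λ^2 - 4λ - 12 = 0.
Eigenvalues λ = 6, -2.
For λ=6: (A-λI) row 1 is [-24, 16], so an eigenvector is (2, 3).
For λ=-2: (A-λI) row 1 is [-16, 16], so an eigenvector is (-1, -1).
General solution: C_1e^(6t)(2,3) + C_2e^(-2t)(-1,-1).

p(t) = 2C_1e^(6t) - C_2e^(-2t), q(t) = 3C_1e^(6t) - C_2e^(-2t)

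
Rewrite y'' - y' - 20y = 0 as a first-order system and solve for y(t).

Let x_1 = y, x_2 = y'. Then x_1' = x_2 and x_2' = 20x_1 + x_2.
A = [[0,1],[20,1]]; det(A-λI) = λ^2 - λ - 20.
Eigenvalues λ = -4, 5 with eigenvectors (1,-4), (1,5).

y(t) = c_1e^(-4t) + c_2e^(5t)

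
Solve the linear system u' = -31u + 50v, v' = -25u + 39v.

Coefficient matrix A = [[-31, 50], [-25, 39]].
Characteristic polynomial det(A - λI) = λ^2 - 8λ + 41 = 0.
Eigenvalues λ = 4 ± 5i (complex conjugate pair).
For λ=4+5i: an eigenvector is (-3,-2) - i(1,1) = (-3 - i, -2 - i).
A real fundamental pair from Re and Im of e^((4+5i)t)v: X_1 = e^(4t)(cos(5t)·(-3,-2) + sin(5t)·(1,1)), X_2 = e^(4t)(sin(5t)·(-3,-2) - cos(5t)·(1,1)).
General solution: C_1X_1 + C_2X_2.

u(t) = C_1e^(4t)sin(5t) - 3C_1e^(4t)cos(5t) - 3C_2e^(4t)sin(5t) - C_2e^(4t)cos(5t), v(t) = C_1e^(4t)sin(5t) - 2C_1e^(4t)cos(5t) - 2C_2e^(4t)sin(5t) - C_2e^(4t)cos(5t)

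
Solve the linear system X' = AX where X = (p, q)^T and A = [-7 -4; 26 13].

Coefficient matrix A = [[-7, -4], [26, 13]].
Characteristic polynomial det(A - λI) = λ^2 - 6λ + 13 = 0.
Eigenvalues λ = 3 ± 2i (complex conjugate pair).
For λ=3+2i: an eigenvector is (-1,3) - i(-1,2) = (-1 + i, 3 - 2i).
A real fundamental pair from Re and Im of e^((3+2i)t)v: X_1 = e^(3t)(cos(2t)·(-1,3) + sin(2t)·(-1,2)), X_2 = e^(3t)(sin(2t)·(-1,3) - cos(2t)·(-1,2)).
General solution: K_1X_1 + K_2X_2.

p(t) = -K_1e^(3t)sin(2t) - K_1e^(3t)cos(2t) - K_2e^(3t)sin(2t) + K_2e^(3t)cos(2t), q(t) = 2K_1e^(3t)sin(2t) + 3K_1e^(3t)cos(2t) + 3K_2e^(3t)sin(2t) - 2K_2e^(3t)cos(2t)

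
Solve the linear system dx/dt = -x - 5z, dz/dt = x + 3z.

Coefficient matrix A = [[-1, -5], [1, 3]].
Characteristic polynomial det(A - λI) = λ^2 - 2λ + 2 = 0.
Eigenvalues λ = 1 ± i (complex conjugate pair).
For λ=1+i: an eigenvector is (1,0) - i(-2,1) = (1 + 2i, 0 - i).
A real fundamental pair from Re and Im of e^((1+i)t)v: X_1 = e^(t)(cos(t)·(1,0) + sin(t)·(-2,1)), X_2 = e^(t)(sin(t)·(1,0) - cos(t)·(-2,1)).
General solution: K_1X_1 + K_2X_2.

x(t) = -2K_1e^(t)sin(t) + K_1e^(t)cos(t) + K_2e^(t)sin(t) + 2K_2e^(t)cos(t), z(t) = K_1e^(t)sin(t) - K_2e^(t)cos(t)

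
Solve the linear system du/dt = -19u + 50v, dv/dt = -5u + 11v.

u(t) = -c_1e^(-4t)sin(5t) - 3c_1e^(-4t)cos(5t) - 3c_2e^(-4t)sin(5t) + c_2e^(-4t)cos(5t), v(t) = -c_1e^(-4t)cos(5t) - c_2e^(-4t)sin(5t)

Coefficient matrix A = [[-19, 50], [-5, 11]].
Characteristic polynomial det(A - λI) = λ^2 + 8λ + 41 = 0.
Eigenvalues λ = -4 ± 5i (complex conjugate pair).
For λ=-4+5i: an eigenvector is (-3,-1) - i(-1,0) = (-3 + i, -1).
A real fundamental pair from Re and Im of e^((-4+5i)t)v: X_1 = e^(-4t)(cos(5t)·(-3,-1) + sin(5t)·(-1,0)), X_2 = e^(-4t)(sin(5t)·(-3,-1) - cos(5t)·(-1,0)).
General solution: c_1X_1 + c_2X_2.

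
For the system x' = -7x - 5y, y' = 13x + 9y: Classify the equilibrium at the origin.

unstable spiral

A = [[-7,-5],[13,9]]; det(A-λI) = λ^2 - 2λ + 2.
λ = 1 ± i: positive real part.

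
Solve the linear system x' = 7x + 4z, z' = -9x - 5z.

x(t) = -2c_1e^(t) - 2c_2te^(t) + c_2e^(t), z(t) = 3c_1e^(t) + 3c_2te^(t) - 2c_2e^(t)

Coefficient matrix A = [[7, 4], [-9, -5]].
Characteristic polynomial det(A - λI) = λ^2 - 2λ + 1 = 0.
Single eigenvalue λ = 1 with algebraic multiplicity 2.
Eigenvector v = (-2,3); generalized eigenvector w with (A-λI)w=v is (1,-2).
General solution: e^(t)[c_1·v + c_2·(t·v + w)].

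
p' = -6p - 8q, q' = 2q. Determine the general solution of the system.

p(t) = c_1e^(2t) - c_2e^(-6t), q(t) = -c_1e^(2t)

Coefficient matrix A = [[-6, -8], [0, 2]].
Characteristic polynomial det(A - λI) = λ^2 + 4λ - 12 = 0.
Eigenvalues λ = 2, -6.
For λ=2: (A-λI) row 1 is [-8, -8], so an eigenvector is (1, -1).
For λ=-6: (A-λI) row 1 is [0, -8], so an eigenvector is (-1, 0).
General solution: c_1e^(2t)(1,-1) + c_2e^(-6t)(-1,0).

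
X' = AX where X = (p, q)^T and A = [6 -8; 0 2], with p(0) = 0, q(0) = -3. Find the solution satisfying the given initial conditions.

p(t) = 6e^(6t) - 6e^(2t), q(t) = -3e^(2t)

Coefficient matrix A = [[6, -8], [0, 2]].
Characteristic polynomial det(A - λI) = λ^2 - 8λ + 12 = 0.
Eigenvalues λ = 2, 6.
For λ=2: (A-λI) row 1 is [4, -8], so an eigenvector is (-2, -1).
For λ=6: (A-λI) row 1 is [0, -8], so an eigenvector is (1, 0).
General solution: C_1e^(2t)(-2,-1) + C_2e^(6t)(1,0).
Applying p(0)=0, q(0)=-3 gives C_1=3, C_2=6.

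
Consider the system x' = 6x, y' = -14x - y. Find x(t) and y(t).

Coefficient matrix A = [[6, 0], [-14, -1]].
Characteristic polynomial det(A - λI) = λ^2 - 5λ - 6 = 0.
Eigenvalues λ = -1, 6.
For λ=-1: (A-λI) row 1 is [7, 0], so an eigenvector is (0, 1).
For λ=6: (A-λI) row 2 is [-14, -7], so an eigenvector is (1, -2).
General solution: c_1e^(-t)(0,1) + c_2e^(6t)(1,-2).

x(t) = c_2e^(6t), y(t) = c_1e^(-t) - 2c_2e^(6t)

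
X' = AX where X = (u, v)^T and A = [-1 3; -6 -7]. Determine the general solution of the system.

u(t) = c_1e^(-4t)cos(3t) + c_2e^(-4t)sin(3t), v(t) = -c_1e^(-4t)sin(3t) - c_1e^(-4t)cos(3t) - c_2e^(-4t)sin(3t) + c_2e^(-4t)cos(3t)

Coefficient matrix A = [[-1, 3], [-6, -7]].
Characteristic polynomial det(A - λI) = λ^2 + 8λ + 25 = 0.
Eigenvalues λ = -4 ± 3i (complex conjugate pair).
For λ=-4+3i: an eigenvector is (1,-1) - i(0,-1) = (1, -1 + i).
A real fundamental pair from Re and Im of e^((-4+3i)t)v: X_1 = e^(-4t)(cos(3t)·(1,-1) + sin(3t)·(0,-1)), X_2 = e^(-4t)(sin(3t)·(1,-1) - cos(3t)·(0,-1)).
General solution: c_1X_1 + c_2X_2.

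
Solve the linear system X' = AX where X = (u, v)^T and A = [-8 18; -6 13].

Coefficient matrix A = [[-8, 18], [-6, 13]].
Characteristic polynomial det(A - λI) = λ^2 - 5λ + 4 = 0.
Eigenvalues λ = 4, 1.
For λ=4: (A-λI) row 1 is [-12, 18], so an eigenvector is (3, 2).
For λ=1: (A-λI) row 1 is [-9, 18], so an eigenvector is (2, 1).
General solution: K_1e^(4t)(3,2) + K_2e^(t)(2,1).

u(t) = 3K_1e^(4t) + 2K_2e^(t), v(t) = 2K_1e^(4t) + K_2e^(t)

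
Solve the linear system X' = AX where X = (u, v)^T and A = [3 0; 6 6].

Coefficient matrix A = [[3, 0], [6, 6]].
Characteristic polynomial det(A - λI) = λ^2 - 9λ + 18 = 0.
Eigenvalues λ = 3, 6.
For λ=3: (A-λI) row 2 is [6, 3], so an eigenvector is (1, -2).
For λ=6: (A-λI) row 1 is [-3, 0], so an eigenvector is (0, 1).
General solution: K_1e^(3t)(1,-2) + K_2e^(6t)(0,1).

u(t) = K_1e^(3t), v(t) = -2K_1e^(3t) + K_2e^(6t)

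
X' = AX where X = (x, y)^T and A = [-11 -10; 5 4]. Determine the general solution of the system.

x(t) = 2K_1e^(-6t) + K_2e^(-t), y(t) = -K_1e^(-6t) - K_2e^(-t)

Coefficient matrix A = [[-11, -10], [5, 4]].
Characteristic polynomial det(A - λI) = λ^2 + 7λ + 6 = 0.
Eigenvalues λ = -6, -1.
For λ=-6: (A-λI) row 1 is [-5, -10], so an eigenvector is (2, -1).
For λ=-1: (A-λI) row 1 is [-10, -10], so an eigenvector is (1, -1).
General solution: K_1e^(-6t)(2,-1) + K_2e^(-t)(1,-1).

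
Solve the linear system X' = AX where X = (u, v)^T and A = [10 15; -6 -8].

u(t) = K_1e^(t)sin(3t) + 2K_1e^(t)cos(3t) + 2K_2e^(t)sin(3t) - K_2e^(t)cos(3t), v(t) = -K_1e^(t)sin(3t) - K_1e^(t)cos(3t) - K_2e^(t)sin(3t) + K_2e^(t)cos(3t)

Coefficient matrix A = [[10, 15], [-6, -8]].
Characteristic polynomial det(A - λI) = λ^2 - 2λ + 10 = 0.
Eigenvalues λ = 1 ± 3i (complex conjugate pair).
For λ=1+3i: an eigenvector is (2,-1) - i(1,-1) = (2 - i, -1 + i).
A real fundamental pair from Re and Im of e^((1+3i)t)v: X_1 = e^(t)(cos(3t)·(2,-1) + sin(3t)·(1,-1)), X_2 = e^(t)(sin(3t)·(2,-1) - cos(3t)·(1,-1)).
General solution: K_1X_1 + K_2X_2.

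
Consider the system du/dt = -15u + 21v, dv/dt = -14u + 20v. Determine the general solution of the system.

u(t) = -3K_1e^(-t) + K_2e^(6t), v(t) = -2K_1e^(-t) + K_2e^(6t)

Coefficient matrix A = [[-15, 21], [-14, 20]].
Characteristic polynomial det(A - λI) = λ^2 - 5λ - 6 = 0.
Eigenvalues λ = -1, 6.
For λ=-1: (A-λI) row 1 is [-14, 21], so an eigenvector is (-3, -2).
For λ=6: (A-λI) row 1 is [-21, 21], so an eigenvector is (1, 1).
General solution: K_1e^(-t)(-3,-2) + K_2e^(6t)(1,1).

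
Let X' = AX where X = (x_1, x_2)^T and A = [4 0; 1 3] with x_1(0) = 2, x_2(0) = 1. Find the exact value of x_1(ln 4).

A = [[4,0],[1,3]]; eigenvalues λ = 4, 3.
Eigenvectors: (1,1) for λ=4, (0,-1) for λ=3.
From the initial condition, c_1 = 2, c_2 = 1.
x_1(ln 4) = (2)(4^4)(1) + (1)(4^3)(0) = 512.

512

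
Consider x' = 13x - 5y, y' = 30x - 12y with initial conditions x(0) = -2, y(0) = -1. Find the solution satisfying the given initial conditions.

x(t) = -5e^(3t) + 3e^(-2t), y(t) = -10e^(3t) + 9e^(-2t)

Coefficient matrix A = [[13, -5], [30, -12]].
Characteristic polynomial det(A - λI) = λ^2 - λ - 6 = 0.
Eigenvalues λ = -2, 3.
For λ=-2: (A-λI) row 1 is [15, -5], so an eigenvector is (1, 3).
For λ=3: (A-λI) row 1 is [10, -5], so an eigenvector is (1, 2).
General solution: K_1e^(-2t)(1,3) + K_2e^(3t)(1,2).
Applying x(0)=-2, y(0)=-1 gives K_1=3, K_2=-5.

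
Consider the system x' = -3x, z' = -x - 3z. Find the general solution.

x(t) = -C_2e^(-3t), z(t) = C_1e^(-3t) + C_2te^(-3t) - 2C_2e^(-3t)

Coefficient matrix A = [[-3, 0], [-1, -3]].
Characteristic polynomial det(A - λI) = λ^2 + 6λ + 9 = 0.
Single eigenvalue λ = -3 with algebraic multiplicity 2.
Eigenvector v = (0,1); generalized eigenvector w with (A-λI)w=v is (-1,-2).
General solution: e^(-3t)[C_1·v + C_2·(t·v + w)].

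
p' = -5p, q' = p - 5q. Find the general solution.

p(t) = -c_2e^(-5t), q(t) = -c_1e^(-5t) - c_2te^(-5t) + 2c_2e^(-5t)

Coefficient matrix A = [[-5, 0], [1, -5]].
Characteristic polynomial det(A - λI) = λ^2 + 10λ + 25 = 0.
Single eigenvalue λ = -5 with algebraic multiplicity 2.
Eigenvector v = (0,-1); generalized eigenvector w with (A-λI)w=v is (-1,2).
General solution: e^(-5t)[c_1·v + c_2·(t·v + w)].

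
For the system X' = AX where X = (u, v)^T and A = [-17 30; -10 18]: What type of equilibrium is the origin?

saddle

A = [[-17,30],[-10,18]]; det(A-λI) = λ^2 - λ - 6.
λ = -2, 3: opposite signs.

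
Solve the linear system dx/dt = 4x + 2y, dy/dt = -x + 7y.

Coefficient matrix A = [[4, 2], [-1, 7]].
Characteristic polynomial det(A - λI) = λ^2 - 11λ + 30 = 0.
Eigenvalues λ = 5, 6.
For λ=5: (A-λI) row 1 is [-1, 2], so an eigenvector is (-2, -1).
For λ=6: (A-λI) row 1 is [-2, 2], so an eigenvector is (-1, -1).
General solution: C_1e^(5t)(-2,-1) + C_2e^(6t)(-1,-1).

x(t) = -2C_1e^(5t) - C_2e^(6t), y(t) = -C_1e^(5t) - C_2e^(6t)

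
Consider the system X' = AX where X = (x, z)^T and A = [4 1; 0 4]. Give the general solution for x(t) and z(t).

x(t) = -c_1e^(4t) - c_2te^(4t) + c_2e^(4t), z(t) = -c_2e^(4t)

Coefficient matrix A = [[4, 1], [0, 4]].
Characteristic polynomial det(A - λI) = λ^2 - 8λ + 16 = 0.
Single eigenvalue λ = 4 with algebraic multiplicity 2.
Eigenvector v = (-1,0); generalized eigenvector w with (A-λI)w=v is (1,-1).
General solution: e^(4t)[c_1·v + c_2·(t·v + w)].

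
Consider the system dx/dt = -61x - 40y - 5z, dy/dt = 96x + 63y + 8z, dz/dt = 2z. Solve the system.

x(t) = 5c_1e^(2t) + 2c_2e^(-t) - 5c_3e^(3t), y(t) = -8c_1e^(2t) - 3c_2e^(-t) + 8c_3e^(3t), z(t) = c_1e^(2t)

Coefficient matrix A = [[-61, -40, -5], [96, 63, 8], [0, 0, 2]].
det(A - λI) = 0 gives eigenvalues λ = 2, -1, 3.
For λ=2: eigenvector (5,-8,1).
For λ=-1: eigenvector (2,-3,0).
For λ=3: eigenvector (-5,8,0).
General solution: c_1e^(2t)(5,-8,1) + c_2e^(-t)(2,-3,0) + c_3e^(3t)(-5,8,0).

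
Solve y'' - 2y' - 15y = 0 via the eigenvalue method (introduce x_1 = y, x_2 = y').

y(t) = K_1e^(5t) + K_2e^(-3t)

Let x_1 = y, x_2 = y'. Then x_1' = x_2 and x_2' = 15x_1 + 2x_2.
A = [[0,1],[15,2]]; det(A-λI) = λ^2 - 2λ - 15.
Eigenvalues λ = 5, -3 with eigenvectors (1,5), (1,-3).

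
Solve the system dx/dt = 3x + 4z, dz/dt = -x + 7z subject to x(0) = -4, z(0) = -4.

x(t) = -8te^(5t) - 4e^(5t), z(t) = -4te^(5t) - 4e^(5t)

Coefficient matrix A = [[3, 4], [-1, 7]].
Characteristic polynomial det(A - λI) = λ^2 - 10λ + 25 = 0.
Single eigenvalue λ = 5 with algebraic multiplicity 2.
Eigenvector v = (2,1); generalized eigenvector w with (A-λI)w=v is (-3,-1).
General solution: e^(5t)[c_1·v + c_2·(t·v + w)].
Applying x(0)=-4, z(0)=-4 gives c_1=-8, c_2=-4.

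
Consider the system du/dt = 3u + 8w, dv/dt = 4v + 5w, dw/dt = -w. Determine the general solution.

u(t) = 2C_1e^(-t) - C_3e^(3t), v(t) = C_1e^(-t) + C_2e^(4t), w(t) = -C_1e^(-t)

Coefficient matrix A = [[3, 0, 8], [0, 4, 5], [0, 0, -1]].
det(A - λI) = 0 gives eigenvalues λ = -1, 4, 3.
For λ=-1: eigenvector (2,1,-1).
For λ=4: eigenvector (0,1,0).
For λ=3: eigenvector (-1,0,0).
General solution: C_1e^(-t)(2,1,-1) + C_2e^(4t)(0,1,0) + C_3e^(3t)(-1,0,0).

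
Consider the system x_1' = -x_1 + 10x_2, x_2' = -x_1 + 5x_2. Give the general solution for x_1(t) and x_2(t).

x_1(t) = K_1e^(2t)sin(t) + 3K_1e^(2t)cos(t) + 3K_2e^(2t)sin(t) - K_2e^(2t)cos(t), x_2(t) = K_1e^(2t)cos(t) + K_2e^(2t)sin(t)

Coefficient matrix A = [[-1, 10], [-1, 5]].
Characteristic polynomial det(A - λI) = λ^2 - 4λ + 5 = 0.
Eigenvalues λ = 2 ± i (complex conjugate pair).
For λ=2+i: an eigenvector is (3,1) - i(1,0) = (3 - i, 1).
A real fundamental pair from Re and Im of e^((2+i)t)v: X_1 = e^(2t)(cos(t)·(3,1) + sin(t)·(1,0)), X_2 = e^(2t)(sin(t)·(3,1) - cos(t)·(1,0)).
General solution: K_1X_1 + K_2X_2.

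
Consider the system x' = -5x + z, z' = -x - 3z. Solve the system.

Coefficient matrix A = [[-5, 1], [-1, -3]].
Characteristic polynomial det(A - λI) = λ^2 + 8λ + 16 = 0.
Single eigenvalue λ = -4 with algebraic multiplicity 2.
Eigenvector v = (-1,-1); generalized eigenvector w with (A-λI)w=v is (-1,-2).
General solution: e^(-4t)[c_1·v + c_2·(t·v + w)].

x(t) = -c_1e^(-4t) - c_2te^(-4t) - c_2e^(-4t), z(t) = -c_1e^(-4t) - c_2te^(-4t) - 2c_2e^(-4t)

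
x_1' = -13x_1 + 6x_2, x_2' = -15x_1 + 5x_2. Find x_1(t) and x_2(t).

Coefficient matrix A = [[-13, 6], [-15, 5]].
Characteristic polynomial det(A - λI) = λ^2 + 8λ + 25 = 0.
Eigenvalues λ = -4 ± 3i (complex conjugate pair).
For λ=-4+3i: an eigenvector is (-1,-1) - i(1,2) = (-1 - i, -1 - 2i).
A real fundamental pair from Re and Im of e^((-4+3i)t)v: X_1 = e^(-4t)(cos(3t)·(-1,-1) + sin(3t)·(1,2)), X_2 = e^(-4t)(sin(3t)·(-1,-1) - cos(3t)·(1,2)).
General solution: c_1X_1 + c_2X_2.

x_1(t) = c_1e^(-4t)sin(3t) - c_1e^(-4t)cos(3t) - c_2e^(-4t)sin(3t) - c_2e^(-4t)cos(3t), x_2(t) = 2c_1e^(-4t)sin(3t) - c_1e^(-4t)cos(3t) - c_2e^(-4t)sin(3t) - 2c_2e^(-4t)cos(3t)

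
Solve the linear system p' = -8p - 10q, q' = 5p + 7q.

p(t) = -K_1e^(2t) - 2K_2e^(-3t), q(t) = K_1e^(2t) + K_2e^(-3t)

Coefficient matrix A = [[-8, -10], [5, 7]].
Characteristic polynomial det(A - λI) = λ^2 + λ - 6 = 0.
Eigenvalues λ = 2, -3.
For λ=2: (A-λI) row 1 is [-10, -10], so an eigenvector is (-1, 1).
For λ=-3: (A-λI) row 1 is [-5, -10], so an eigenvector is (-2, 1).
General solution: K_1e^(2t)(-1,1) + K_2e^(-3t)(-2,1).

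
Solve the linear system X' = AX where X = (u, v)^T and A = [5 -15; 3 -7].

Coefficient matrix A = [[5, -15], [3, -7]].
Characteristic polynomial det(A - λI) = λ^2 + 2λ + 10 = 0.
Eigenvalues λ = -1 ± 3i (complex conjugate pair).
For λ=-1+3i: an eigenvector is (-1,0) - i(-2,-1) = (-1 + 2i, 0 + i).
A real fundamental pair from Re and Im of e^((-1+3i)t)v: X_1 = e^(-t)(cos(3t)·(-1,0) + sin(3t)·(-2,-1)), X_2 = e^(-t)(sin(3t)·(-1,0) - cos(3t)·(-2,-1)).
General solution: c_1X_1 + c_2X_2.

u(t) = -2c_1e^(-t)sin(3t) - c_1e^(-t)cos(3t) - c_2e^(-t)sin(3t) + 2c_2e^(-t)cos(3t), v(t) = -c_1e^(-t)sin(3t) + c_2e^(-t)cos(3t)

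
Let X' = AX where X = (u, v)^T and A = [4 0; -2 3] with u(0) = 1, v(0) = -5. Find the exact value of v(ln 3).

A = [[4,0],[-2,3]]; eigenvalues λ = 4, 3.
Eigenvectors: (1,-2) for λ=4, (0,1) for λ=3.
From the initial condition, c_1 = 1, c_2 = -3.
v(ln 3) = (1)(3^4)(-2) + (-3)(3^3)(1) = -243.

-243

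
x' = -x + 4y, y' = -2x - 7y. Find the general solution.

x(t) = 2c_1e^(-3t) - c_2e^(-5t), y(t) = -c_1e^(-3t) + c_2e^(-5t)

Coefficient matrix A = [[-1, 4], [-2, -7]].
Characteristic polynomial det(A - λI) = λ^2 + 8λ + 15 = 0.
Eigenvalues λ = -3, -5.
For λ=-3: (A-λI) row 1 is [2, 4], so an eigenvector is (2, -1).
For λ=-5: (A-λI) row 1 is [4, 4], so an eigenvector is (-1, 1).
General solution: c_1e^(-3t)(2,-1) + c_2e^(-5t)(-1,1).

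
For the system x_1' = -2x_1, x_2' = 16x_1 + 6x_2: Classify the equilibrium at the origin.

saddle

A = [[-2,0],[16,6]]; det(A-λI) = λ^2 - 4λ - 12.
λ = 6, -2: opposite signs.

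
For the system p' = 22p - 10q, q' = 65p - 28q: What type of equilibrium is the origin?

stable spiral

A = [[22,-10],[65,-28]]; det(A-λI) = λ^2 + 6λ + 34.
λ = -3 ± 5i: negative real part.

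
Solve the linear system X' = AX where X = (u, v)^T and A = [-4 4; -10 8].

u(t) = -C_1e^(2t)sin(2t) + C_1e^(2t)cos(2t) + C_2e^(2t)sin(2t) + C_2e^(2t)cos(2t), v(t) = -2C_1e^(2t)sin(2t) + C_1e^(2t)cos(2t) + C_2e^(2t)sin(2t) + 2C_2e^(2t)cos(2t)

Coefficient matrix A = [[-4, 4], [-10, 8]].
Characteristic polynomial det(A - λI) = λ^2 - 4λ + 8 = 0.
Eigenvalues λ = 2 ± 2i (complex conjugate pair).
For λ=2+2i: an eigenvector is (1,1) - i(-1,-2) = (1 + i, 1 + 2i).
A real fundamental pair from Re and Im of e^((2+2i)t)v: X_1 = e^(2t)(cos(2t)·(1,1) + sin(2t)·(-1,-2)), X_2 = e^(2t)(sin(2t)·(1,1) - cos(2t)·(-1,-2)).
General solution: C_1X_1 + C_2X_2.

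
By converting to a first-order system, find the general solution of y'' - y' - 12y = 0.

Let x_1 = y, x_2 = y'. Then x_1' = x_2 and x_2' = 12x_1 + x_2.
A = [[0,1],[12,1]]; det(A-λI) = λ^2 - λ - 12.
Eigenvalues λ = -3, 4 with eigenvectors (1,-3), (1,4).

y(t) = C_1e^(-3t) + C_2e^(4t)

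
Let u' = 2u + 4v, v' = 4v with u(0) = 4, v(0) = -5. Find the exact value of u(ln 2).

A = [[2,4],[0,4]]; eigenvalues λ = 4, 2.
Eigenvectors: (2,1) for λ=4, (-1,0) for λ=2.
From the initial condition, c_1 = -5, c_2 = -14.
u(ln 2) = (-5)(2^4)(2) + (-14)(2^2)(-1) = -104.

-104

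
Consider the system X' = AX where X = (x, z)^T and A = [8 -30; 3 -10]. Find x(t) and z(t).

x(t) = -3C_1e^(-t)sin(3t) - C_1e^(-t)cos(3t) - C_2e^(-t)sin(3t) + 3C_2e^(-t)cos(3t), z(t) = -C_1e^(-t)sin(3t) + C_2e^(-t)cos(3t)

Coefficient matrix A = [[8, -30], [3, -10]].
Characteristic polynomial det(A - λI) = λ^2 + 2λ + 10 = 0.
Eigenvalues λ = -1 ± 3i (complex conjugate pair).
For λ=-1+3i: an eigenvector is (-1,0) - i(-3,-1) = (-1 + 3i, 0 + i).
A real fundamental pair from Re and Im of e^((-1+3i)t)v: X_1 = e^(-t)(cos(3t)·(-1,0) + sin(3t)·(-3,-1)), X_2 = e^(-t)(sin(3t)·(-1,0) - cos(3t)·(-3,-1)).
General solution: C_1X_1 + C_2X_2.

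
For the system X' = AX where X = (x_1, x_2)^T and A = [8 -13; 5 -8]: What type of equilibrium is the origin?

center

A = [[8,-13],[5,-8]]; det(A-λI) = λ^2 + 1.
λ = 0 ± i: zero real part.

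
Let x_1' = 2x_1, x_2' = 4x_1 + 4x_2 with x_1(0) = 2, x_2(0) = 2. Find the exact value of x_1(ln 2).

A = [[2,0],[4,4]]; eigenvalues λ = 4, 2.
Eigenvectors: (0,1) for λ=4, (1,-2) for λ=2.
From the initial condition, c_1 = 6, c_2 = 2.
x_1(ln 2) = (6)(2^4)(0) + (2)(2^2)(1) = 8.

8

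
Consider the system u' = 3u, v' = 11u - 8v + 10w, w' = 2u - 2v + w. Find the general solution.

Coefficient matrix A = [[3, 0, 0], [11, -8, 10], [2, -2, 1]].
det(A - λI) = 0 gives eigenvalues λ = 3, -4, -3.
For λ=3: eigenvector (1,1,0).
For λ=-4: eigenvector (0,-5,-2).
For λ=-3: eigenvector (0,2,1).
General solution: c_1e^(3t)(1,1,0) + c_2e^(-4t)(0,-5,-2) + c_3e^(-3t)(0,2,1).

u(t) = c_1e^(3t), v(t) = c_1e^(3t) - 5c_2e^(-4t) + 2c_3e^(-3t), w(t) = -2c_2e^(-4t) + c_3e^(-3t)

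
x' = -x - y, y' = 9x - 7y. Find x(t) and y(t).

Coefficient matrix A = [[-1, -1], [9, -7]].
Characteristic polynomial det(A - λI) = λ^2 + 8λ + 16 = 0.
Single eigenvalue λ = -4 with algebraic multiplicity 2.
Eigenvector v = (1,3); generalized eigenvector w with (A-λI)w=v is (0,-1).
General solution: e^(-4t)[C_1·v + C_2·(t·v + w)].

x(t) = C_1e^(-4t) + C_2te^(-4t), y(t) = 3C_1e^(-4t) + 3C_2te^(-4t) - C_2e^(-4t)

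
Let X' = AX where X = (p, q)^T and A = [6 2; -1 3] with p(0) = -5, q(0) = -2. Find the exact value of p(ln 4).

-12032

A = [[6,2],[-1,3]]; eigenvalues λ = 5, 4.
Eigenvectors: (2,-1) for λ=5, (1,-1) for λ=4.
From the initial condition, c_1 = -7, c_2 = 9.
p(ln 4) = (-7)(4^5)(2) + (9)(4^4)(1) = -12032.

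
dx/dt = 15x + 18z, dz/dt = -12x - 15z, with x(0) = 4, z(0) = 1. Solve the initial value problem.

x(t) = 15e^(3t) - 11e^(-3t), z(t) = -10e^(3t) + 11e^(-3t)

Coefficient matrix A = [[15, 18], [-12, -15]].
Characteristic polynomial det(A - λI) = λ^2 - 9 = 0.
Eigenvalues λ = 3, -3.
For λ=3: (A-λI) row 1 is [12, 18], so an eigenvector is (-3, 2).
For λ=-3: (A-λI) row 1 is [18, 18], so an eigenvector is (-1, 1).
General solution: K_1e^(3t)(-3,2) + K_2e^(-3t)(-1,1).
Applying x(0)=4, z(0)=1 gives K_1=-5, K_2=11.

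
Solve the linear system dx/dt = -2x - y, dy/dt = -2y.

Coefficient matrix A = [[-2, -1], [0, -2]].
Characteristic polynomial det(A - λI) = λ^2 + 4λ + 4 = 0.
Single eigenvalue λ = -2 with algebraic multiplicity 2.
Eigenvector v = (-1,0); generalized eigenvector w with (A-λI)w=v is (3,1).
General solution: e^(-2t)[K_1·v + K_2·(t·v + w)].

x(t) = -K_1e^(-2t) - K_2te^(-2t) + 3K_2e^(-2t), y(t) = K_2e^(-2t)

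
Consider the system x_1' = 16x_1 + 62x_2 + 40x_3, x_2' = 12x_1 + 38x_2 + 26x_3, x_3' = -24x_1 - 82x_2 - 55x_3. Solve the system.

x_1(t) = 3C_1e^(4t) + C_2e^(-2t) - 4C_3e^(-3t), x_2(t) = 2C_1e^(4t) + C_2e^(-2t) - 2C_3e^(-3t), x_3(t) = -4C_1e^(4t) - 2C_2e^(-2t) + 5C_3e^(-3t)

Coefficient matrix A = [[16, 62, 40], [12, 38, 26], [-24, -82, -55]].
det(A - λI) = 0 gives eigenvalues λ = 4, -2, -3.
For λ=4: eigenvector (3,2,-4).
For λ=-2: eigenvector (1,1,-2).
For λ=-3: eigenvector (-4,-2,5).
General solution: C_1e^(4t)(3,2,-4) + C_2e^(-2t)(1,1,-2) + C_3e^(-3t)(-4,-2,5).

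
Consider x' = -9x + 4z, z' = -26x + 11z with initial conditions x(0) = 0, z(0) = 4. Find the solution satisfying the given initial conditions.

Coefficient matrix A = [[-9, 4], [-26, 11]].
Characteristic polynomial det(A - λI) = λ^2 - 2λ + 5 = 0.
Eigenvalues λ = 1 ± 2i (complex conjugate pair).
For λ=1+2i: an eigenvector is (1,2) - i(-1,-3) = (1 + i, 2 + 3i).
A real fundamental pair from Re and Im of e^((1+2i)t)v: X_1 = e^(t)(cos(2t)·(1,2) + sin(2t)·(-1,-3)), X_2 = e^(t)(sin(2t)·(1,2) - cos(2t)·(-1,-3)).
General solution: c_1X_1 + c_2X_2.
Applying x(0)=0, z(0)=4 gives c_1=-4, c_2=4.

x(t) = 8e^(t)sin(2t), z(t) = 20e^(t)sin(2t) + 4e^(t)cos(2t)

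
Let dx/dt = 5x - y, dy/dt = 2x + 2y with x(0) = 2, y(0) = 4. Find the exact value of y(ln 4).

256

A = [[5,-1],[2,2]]; eigenvalues λ = 4, 3.
Eigenvectors: (-1,-1) for λ=4, (-1,-2) for λ=3.
From the initial condition, c_1 = 0, c_2 = -2.
y(ln 4) = (0)(4^4)(-1) + (-2)(4^3)(-2) = 256.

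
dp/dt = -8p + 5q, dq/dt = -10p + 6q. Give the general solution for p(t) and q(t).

Coefficient matrix A = [[-8, 5], [-10, 6]].
Characteristic polynomial det(A - λI) = λ^2 + 2λ + 2 = 0.
Eigenvalues λ = -1 ± i (complex conjugate pair).
For λ=-1+i: an eigenvector is (1,1) - i(-2,-3) = (1 + 2i, 1 + 3i).
A real fundamental pair from Re and Im of e^((-1+i)t)v: X_1 = e^(-t)(cos(t)·(1,1) + sin(t)·(-2,-3)), X_2 = e^(-t)(sin(t)·(1,1) - cos(t)·(-2,-3)).
General solution: C_1X_1 + C_2X_2.

p(t) = -2C_1e^(-t)sin(t) + C_1e^(-t)cos(t) + C_2e^(-t)sin(t) + 2C_2e^(-t)cos(t), q(t) = -3C_1e^(-t)sin(t) + C_1e^(-t)cos(t) + C_2e^(-t)sin(t) + 3C_2e^(-t)cos(t)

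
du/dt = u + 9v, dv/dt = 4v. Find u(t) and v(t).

Coefficient matrix A = [[1, 9], [0, 4]].
Characteristic polynomial det(A - λI) = λ^2 - 5λ + 4 = 0.
Eigenvalues λ = 4, 1.
For λ=4: (A-λI) row 1 is [-3, 9], so an eigenvector is (-3, -1).
For λ=1: (A-λI) row 1 is [0, 9], so an eigenvector is (1, 0).
General solution: c_1e^(4t)(-3,-1) + c_2e^(t)(1,0).

u(t) = -3c_1e^(4t) + c_2e^(t), v(t) = -c_1e^(4t)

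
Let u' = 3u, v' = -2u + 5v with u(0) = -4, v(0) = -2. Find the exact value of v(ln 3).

A = [[3,0],[-2,5]]; eigenvalues λ = 3, 5.
Eigenvectors: (1,1) for λ=3, (0,-1) for λ=5.
From the initial condition, c_1 = -4, c_2 = -2.
v(ln 3) = (-4)(3^3)(1) + (-2)(3^5)(-1) = 378.

378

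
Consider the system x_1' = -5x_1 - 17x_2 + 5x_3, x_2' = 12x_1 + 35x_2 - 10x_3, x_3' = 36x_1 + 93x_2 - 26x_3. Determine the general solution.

Coefficient matrix A = [[-5, -17, 5], [12, 35, -10], [36, 93, -26]].
det(A - λI) = 0 gives eigenvalues λ = 4, 1, -1.
For λ=4: eigenvector (1,-2,-5).
For λ=1: eigenvector (-1,3,9).
For λ=-1: eigenvector (1,-2,-6).
General solution: C_1e^(4t)(1,-2,-5) + C_2e^(t)(-1,3,9) + C_3e^(-t)(1,-2,-6).

x_1(t) = C_1e^(4t) - C_2e^(t) + C_3e^(-t), x_2(t) = -2C_1e^(4t) + 3C_2e^(t) - 2C_3e^(-t), x_3(t) = -5C_1e^(4t) + 9C_2e^(t) - 6C_3e^(-t)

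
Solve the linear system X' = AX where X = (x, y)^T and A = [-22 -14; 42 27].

Coefficient matrix A = [[-22, -14], [42, 27]].
Characteristic polynomial det(A - λI) = λ^2 - 5λ - 6 = 0.
Eigenvalues λ = -1, 6.
For λ=-1: (A-λI) row 1 is [-21, -14], so an eigenvector is (2, -3).
For λ=6: (A-λI) row 1 is [-28, -14], so an eigenvector is (-1, 2).
General solution: c_1e^(-t)(2,-3) + c_2e^(6t)(-1,2).

x(t) = 2c_1e^(-t) - c_2e^(6t), y(t) = -3c_1e^(-t) + 2c_2e^(6t)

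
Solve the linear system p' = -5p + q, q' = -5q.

Coefficient matrix A = [[-5, 1], [0, -5]].
Characteristic polynomial det(A - λI) = λ^2 + 10λ + 25 = 0.
Single eigenvalue λ = -5 with algebraic multiplicity 2.
Eigenvector v = (-1,0); generalized eigenvector w with (A-λI)w=v is (3,-1).
General solution: e^(-5t)[K_1·v + K_2·(t·v + w)].

p(t) = -K_1e^(-5t) - K_2te^(-5t) + 3K_2e^(-5t), q(t) = -K_2e^(-5t)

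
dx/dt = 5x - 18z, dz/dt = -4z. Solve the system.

Coefficient matrix A = [[5, -18], [0, -4]].
Characteristic polynomial det(A - λI) = λ^2 - λ - 20 = 0.
Eigenvalues λ = -4, 5.
For λ=-4: (A-λI) row 1 is [9, -18], so an eigenvector is (2, 1).
For λ=5: (A-λI) row 1 is [0, -18], so an eigenvector is (-1, 0).
General solution: K_1e^(-4t)(2,1) + K_2e^(5t)(-1,0).

x(t) = 2K_1e^(-4t) - K_2e^(5t), z(t) = K_1e^(-4t)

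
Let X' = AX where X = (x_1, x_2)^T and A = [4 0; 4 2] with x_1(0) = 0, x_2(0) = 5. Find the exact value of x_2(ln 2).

20

A = [[4,0],[4,2]]; eigenvalues λ = 2, 4.
Eigenvectors: (0,-1) for λ=2, (1,2) for λ=4.
From the initial condition, c_1 = -5, c_2 = 0.
x_2(ln 2) = (-5)(2^2)(-1) + (0)(2^4)(2) = 20.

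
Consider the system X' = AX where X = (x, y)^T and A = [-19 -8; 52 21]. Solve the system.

Coefficient matrix A = [[-19, -8], [52, 21]].
Characteristic polynomial det(A - λI) = λ^2 - 2λ + 17 = 0.
Eigenvalues λ = 1 ± 4i (complex conjugate pair).
For λ=1+4i: an eigenvector is (-1,2) - i(1,-3) = (-1 - i, 2 + 3i).
A real fundamental pair from Re and Im of e^((1+4i)t)v: X_1 = e^(t)(cos(4t)·(-1,2) + sin(4t)·(1,-3)), X_2 = e^(t)(sin(4t)·(-1,2) - cos(4t)·(1,-3)).
General solution: c_1X_1 + c_2X_2.

x(t) = c_1e^(t)sin(4t) - c_1e^(t)cos(4t) - c_2e^(t)sin(4t) - c_2e^(t)cos(4t), y(t) = -3c_1e^(t)sin(4t) + 2c_1e^(t)cos(4t) + 2c_2e^(t)sin(4t) + 3c_2e^(t)cos(4t)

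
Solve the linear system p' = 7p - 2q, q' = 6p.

p(t) = -C_1e^(3t) + 2C_2e^(4t), q(t) = -2C_1e^(3t) + 3C_2e^(4t)

Coefficient matrix A = [[7, -2], [6, 0]].
Characteristic polynomial det(A - λI) = λ^2 - 7λ + 12 = 0.
Eigenvalues λ = 3, 4.
For λ=3: (A-λI) row 1 is [4, -2], so an eigenvector is (-1, -2).
For λ=4: (A-λI) row 1 is [3, -2], so an eigenvector is (2, 3).
General solution: C_1e^(3t)(-1,-2) + C_2e^(4t)(2,3).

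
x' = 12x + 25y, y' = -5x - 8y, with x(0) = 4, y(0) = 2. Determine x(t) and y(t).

Coefficient matrix A = [[12, 25], [-5, -8]].
Characteristic polynomial det(A - λI) = λ^2 - 4λ + 29 = 0.
Eigenvalues λ = 2 ± 5i (complex conjugate pair).
For λ=2+5i: an eigenvector is (1,0) - i(2,-1) = (1 - 2i, 0 + i).
A real fundamental pair from Re and Im of e^((2+5i)t)v: X_1 = e^(2t)(cos(5t)·(1,0) + sin(5t)·(2,-1)), X_2 = e^(2t)(sin(5t)·(1,0) - cos(5t)·(2,-1)).
General solution: C_1X_1 + C_2X_2.
Applying x(0)=4, y(0)=2 gives C_1=8, C_2=2.

x(t) = 18e^(2t)sin(5t) + 4e^(2t)cos(5t), y(t) = -8e^(2t)sin(5t) + 2e^(2t)cos(5t)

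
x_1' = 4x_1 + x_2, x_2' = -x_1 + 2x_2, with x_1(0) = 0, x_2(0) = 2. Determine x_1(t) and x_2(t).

Coefficient matrix A = [[4, 1], [-1, 2]].
Characteristic polynomial det(A - λI) = λ^2 - 6λ + 9 = 0.
Single eigenvalue λ = 3 with algebraic multiplicity 2.
Eigenvector v = (1,-1); generalized eigenvector w with (A-λI)w=v is (1,0).
General solution: e^(3t)[C_1·v + C_2·(t·v + w)].
Applying x_1(0)=0, x_2(0)=2 gives C_1=-2, C_2=2.

x_1(t) = 2te^(3t), x_2(t) = -2te^(3t) + 2e^(3t)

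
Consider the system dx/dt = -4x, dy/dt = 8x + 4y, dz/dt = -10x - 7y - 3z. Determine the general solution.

x(t) = C_1e^(-4t), y(t) = -C_1e^(-4t) + C_2e^(4t), z(t) = 3C_1e^(-4t) - C_2e^(4t) + C_3e^(-3t)

Coefficient matrix A = [[-4, 0, 0], [8, 4, 0], [-10, -7, -3]].
det(A - λI) = 0 gives eigenvalues λ = -4, 4, -3.
For λ=-4: eigenvector (1,-1,3).
For λ=4: eigenvector (0,1,-1).
For λ=-3: eigenvector (0,0,1).
General solution: C_1e^(-4t)(1,-1,3) + C_2e^(4t)(0,1,-1) + C_3e^(-3t)(0,0,1).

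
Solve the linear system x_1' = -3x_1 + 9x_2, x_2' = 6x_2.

Coefficient matrix A = [[-3, 9], [0, 6]].
Characteristic polynomial det(A - λI) = λ^2 - 3λ - 18 = 0.
Eigenvalues λ = -3, 6.
For λ=-3: (A-λI) row 1 is [0, 9], so an eigenvector is (-1, 0).
For λ=6: (A-λI) row 1 is [-9, 9], so an eigenvector is (1, 1).
General solution: K_1e^(-3t)(-1,0) + K_2e^(6t)(1,1).

x_1(t) = -K_1e^(-3t) + K_2e^(6t), x_2(t) = K_2e^(6t)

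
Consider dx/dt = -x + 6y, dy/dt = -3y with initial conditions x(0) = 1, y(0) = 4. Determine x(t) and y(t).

Coefficient matrix A = [[-1, 6], [0, -3]].
Characteristic polynomial det(A - λI) = λ^2 + 4λ + 3 = 0.
Eigenvalues λ = -1, -3.
For λ=-1: (A-λI) row 1 is [0, 6], so an eigenvector is (-1, 0).
For λ=-3: (A-λI) row 1 is [2, 6], so an eigenvector is (-3, 1).
General solution: K_1e^(-t)(-1,0) + K_2e^(-3t)(-3,1).
Applying x(0)=1, y(0)=4 gives K_1=-13, K_2=4.

x(t) = 13e^(-t) - 12e^(-3t), y(t) = 4e^(-3t)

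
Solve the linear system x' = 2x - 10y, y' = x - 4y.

x(t) = -3C_1e^(-t)sin(t) - C_1e^(-t)cos(t) - C_2e^(-t)sin(t) + 3C_2e^(-t)cos(t), y(t) = -C_1e^(-t)sin(t) + C_2e^(-t)cos(t)

Coefficient matrix A = [[2, -10], [1, -4]].
Characteristic polynomial det(A - λI) = λ^2 + 2λ + 2 = 0.
Eigenvalues λ = -1 ± i (complex conjugate pair).
For λ=-1+i: an eigenvector is (-1,0) - i(-3,-1) = (-1 + 3i, 0 + i).
A real fundamental pair from Re and Im of e^((-1+i)t)v: X_1 = e^(-t)(cos(t)·(-1,0) + sin(t)·(-3,-1)), X_2 = e^(-t)(sin(t)·(-1,0) - cos(t)·(-3,-1)).
General solution: C_1X_1 + C_2X_2.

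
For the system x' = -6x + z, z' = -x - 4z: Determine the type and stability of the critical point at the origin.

A = [[-6,1],[-1,-4]]; det(A-λI) = λ^2 + 10λ + 25.
repeated λ = -5 with a single eigenvector.

stable improper node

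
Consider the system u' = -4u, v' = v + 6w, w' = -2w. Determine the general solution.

u(t) = K_1e^(-4t), v(t) = K_2e^(t) - 2K_3e^(-2t), w(t) = K_3e^(-2t)

Coefficient matrix A = [[-4, 0, 0], [0, 1, 6], [0, 0, -2]].
det(A - λI) = 0 gives eigenvalues λ = -4, 1, -2.
For λ=-4: eigenvector (1,0,0).
For λ=1: eigenvector (0,1,0).
For λ=-2: eigenvector (0,-2,1).
General solution: K_1e^(-4t)(1,0,0) + K_2e^(t)(0,1,0) + K_3e^(-2t)(0,-2,1).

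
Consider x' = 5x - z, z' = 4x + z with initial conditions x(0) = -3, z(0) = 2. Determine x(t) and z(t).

Coefficient matrix A = [[5, -1], [4, 1]].
Characteristic polynomial det(A - λI) = λ^2 - 6λ + 9 = 0.
Single eigenvalue λ = 3 with algebraic multiplicity 2.
Eigenvector v = (1,2); generalized eigenvector w with (A-λI)w=v is (-1,-3).
General solution: e^(3t)[c_1·v + c_2·(t·v + w)].
Applying x(0)=-3, z(0)=2 gives c_1=-11, c_2=-8.

x(t) = -8te^(3t) - 3e^(3t), z(t) = -16te^(3t) + 2e^(3t)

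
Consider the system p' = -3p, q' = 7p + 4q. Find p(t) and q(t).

p(t) = C_2e^(-3t), q(t) = -C_1e^(4t) - C_2e^(-3t)

Coefficient matrix A = [[-3, 0], [7, 4]].
Characteristic polynomial det(A - λI) = λ^2 - λ - 12 = 0.
Eigenvalues λ = 4, -3.
For λ=4: (A-λI) row 1 is [-7, 0], so an eigenvector is (0, -1).
For λ=-3: (A-λI) row 2 is [7, 7], so an eigenvector is (1, -1).
General solution: C_1e^(4t)(0,-1) + C_2e^(-3t)(1,-1).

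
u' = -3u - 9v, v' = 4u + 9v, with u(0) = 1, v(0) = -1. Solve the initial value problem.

u(t) = 3te^(3t) + e^(3t), v(t) = -2te^(3t) - e^(3t)

Coefficient matrix A = [[-3, -9], [4, 9]].
Characteristic polynomial det(A - λI) = λ^2 - 6λ + 9 = 0.
Single eigenvalue λ = 3 with algebraic multiplicity 2.
Eigenvector v = (3,-2); generalized eigenvector w with (A-λI)w=v is (-2,1).
General solution: e^(3t)[K_1·v + K_2·(t·v + w)].
Applying u(0)=1, v(0)=-1 gives K_1=1, K_2=1.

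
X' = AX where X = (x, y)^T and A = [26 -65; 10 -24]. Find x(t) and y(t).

x(t) = 2C_1e^(t)sin(5t) + 3C_1e^(t)cos(5t) + 3C_2e^(t)sin(5t) - 2C_2e^(t)cos(5t), y(t) = C_1e^(t)sin(5t) + C_1e^(t)cos(5t) + C_2e^(t)sin(5t) - C_2e^(t)cos(5t)

Coefficient matrix A = [[26, -65], [10, -24]].
Characteristic polynomial det(A - λI) = λ^2 - 2λ + 26 = 0.
Eigenvalues λ = 1 ± 5i (complex conjugate pair).
For λ=1+5i: an eigenvector is (3,1) - i(2,1) = (3 - 2i, 1 - i).
A real fundamental pair from Re and Im of e^((1+5i)t)v: X_1 = e^(t)(cos(5t)·(3,1) + sin(5t)·(2,1)), X_2 = e^(t)(sin(5t)·(3,1) - cos(5t)·(2,1)).
General solution: C_1X_1 + C_2X_2.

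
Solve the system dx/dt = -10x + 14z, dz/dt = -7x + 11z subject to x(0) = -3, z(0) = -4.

x(t) = -5e^(4t) + 2e^(-3t), z(t) = -5e^(4t) + e^(-3t)

Coefficient matrix A = [[-10, 14], [-7, 11]].
Characteristic polynomial det(A - λI) = λ^2 - λ - 12 = 0.
Eigenvalues λ = -3, 4.
For λ=-3: (A-λI) row 1 is [-7, 14], so an eigenvector is (-2, -1).
For λ=4: (A-λI) row 1 is [-14, 14], so an eigenvector is (1, 1).
General solution: C_1e^(-3t)(-2,-1) + C_2e^(4t)(1,1).
Applying x(0)=-3, z(0)=-4 gives C_1=-1, C_2=-5.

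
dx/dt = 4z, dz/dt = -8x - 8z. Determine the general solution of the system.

x(t) = -C_1e^(-4t)cos(4t) - C_2e^(-4t)sin(4t), z(t) = C_1e^(-4t)sin(4t) + C_1e^(-4t)cos(4t) + C_2e^(-4t)sin(4t) - C_2e^(-4t)cos(4t)

Coefficient matrix A = [[0, 4], [-8, -8]].
Characteristic polynomial det(A - λI) = λ^2 + 8λ + 32 = 0.
Eigenvalues λ = -4 ± 4i (complex conjugate pair).
For λ=-4+4i: an eigenvector is (-1,1) - i(0,1) = (-1, 1 - i).
A real fundamental pair from Re and Im of e^((-4+4i)t)v: X_1 = e^(-4t)(cos(4t)·(-1,1) + sin(4t)·(0,1)), X_2 = e^(-4t)(sin(4t)·(-1,1) - cos(4t)·(0,1)).
General solution: C_1X_1 + C_2X_2.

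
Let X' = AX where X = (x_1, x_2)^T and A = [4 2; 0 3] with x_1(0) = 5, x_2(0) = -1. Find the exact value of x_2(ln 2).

-8

A = [[4,2],[0,3]]; eigenvalues λ = 3, 4.
Eigenvectors: (-2,1) for λ=3, (-1,0) for λ=4.
From the initial condition, c_1 = -1, c_2 = -3.
x_2(ln 2) = (-1)(2^3)(1) + (-3)(2^4)(0) = -8.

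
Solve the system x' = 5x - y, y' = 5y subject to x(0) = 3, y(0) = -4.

Coefficient matrix A = [[5, -1], [0, 5]].
Characteristic polynomial det(A - λI) = λ^2 - 10λ + 25 = 0.
Single eigenvalue λ = 5 with algebraic multiplicity 2.
Eigenvector v = (1,0); generalized eigenvector w with (A-λI)w=v is (-1,-1).
General solution: e^(5t)[C_1·v + C_2·(t·v + w)].
Applying x(0)=3, y(0)=-4 gives C_1=7, C_2=4.

x(t) = 4te^(5t) + 3e^(5t), y(t) = -4e^(5t)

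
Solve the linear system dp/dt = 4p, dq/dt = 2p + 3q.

Coefficient matrix A = [[4, 0], [2, 3]].
Characteristic polynomial det(A - λI) = λ^2 - 7λ + 12 = 0.
Eigenvalues λ = 3, 4.
For λ=3: (A-λI) row 1 is [1, 0], so an eigenvector is (0, 1).
For λ=4: (A-λI) row 2 is [2, -1], so an eigenvector is (1, 2).
General solution: c_1e^(3t)(0,1) + c_2e^(4t)(1,2).

p(t) = c_2e^(4t), q(t) = c_1e^(3t) + 2c_2e^(4t)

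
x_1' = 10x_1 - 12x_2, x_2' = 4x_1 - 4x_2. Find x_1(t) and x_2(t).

x_1(t) = -3K_1e^(2t) - 2K_2e^(4t), x_2(t) = -2K_1e^(2t) - K_2e^(4t)

Coefficient matrix A = [[10, -12], [4, -4]].
Characteristic polynomial det(A - λI) = λ^2 - 6λ + 8 = 0.
Eigenvalues λ = 2, 4.
For λ=2: (A-λI) row 1 is [8, -12], so an eigenvector is (-3, -2).
For λ=4: (A-λI) row 1 is [6, -12], so an eigenvector is (-2, -1).
General solution: K_1e^(2t)(-3,-2) + K_2e^(4t)(-2,-1).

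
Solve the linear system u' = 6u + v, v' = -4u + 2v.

Coefficient matrix A = [[6, 1], [-4, 2]].
Characteristic polynomial det(A - λI) = λ^2 - 8λ + 16 = 0.
Single eigenvalue λ = 4 with algebraic multiplicity 2.
Eigenvector v = (-1,2); generalized eigenvector w with (A-λI)w=v is (1,-3).
General solution: e^(4t)[c_1·v + c_2·(t·v + w)].

u(t) = -c_1e^(4t) - c_2te^(4t) + c_2e^(4t), v(t) = 2c_1e^(4t) + 2c_2te^(4t) - 3c_2e^(4t)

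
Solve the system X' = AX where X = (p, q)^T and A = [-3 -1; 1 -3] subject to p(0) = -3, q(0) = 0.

Coefficient matrix A = [[-3, -1], [1, -3]].
Characteristic polynomial det(A - λI) = λ^2 + 6λ + 10 = 0.
Eigenvalues λ = -3 ± i (complex conjugate pair).
For λ=-3+i: an eigenvector is (0,-1) - i(1,0) = (0 - i, -1).
A real fundamental pair from Re and Im of e^((-3+i)t)v: X_1 = e^(-3t)(cos(t)·(0,-1) + sin(t)·(1,0)), X_2 = e^(-3t)(sin(t)·(0,-1) - cos(t)·(1,0)).
General solution: K_1X_1 + K_2X_2.
Applying p(0)=-3, q(0)=0 gives K_1=0, K_2=3.

p(t) = -3e^(-3t)cos(t), q(t) = -3e^(-3t)sin(t)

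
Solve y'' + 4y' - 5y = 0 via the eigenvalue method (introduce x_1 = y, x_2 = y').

Let x_1 = y, x_2 = y'. Then x_1' = x_2 and x_2' = 5x_1 - 4x_2.
A = [[0,1],[5,-4]]; det(A-λI) = λ^2 + 4λ - 5.
Eigenvalues λ = -5, 1 with eigenvectors (1,-5), (1,1).

y(t) = C_1e^(-5t) + C_2e^(t)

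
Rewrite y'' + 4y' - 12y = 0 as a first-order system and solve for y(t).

Let x_1 = y, x_2 = y'. Then x_1' = x_2 and x_2' = 12x_1 - 4x_2.
A = [[0,1],[12,-4]]; det(A-λI) = λ^2 + 4λ - 12.
Eigenvalues λ = 2, -6 with eigenvectors (1,2), (1,-6).

y(t) = C_1e^(2t) + C_2e^(-6t)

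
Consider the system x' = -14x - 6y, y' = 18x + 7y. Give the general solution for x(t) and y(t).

x(t) = -K_1e^(-2t) + 2K_2e^(-5t), y(t) = 2K_1e^(-2t) - 3K_2e^(-5t)

Coefficient matrix A = [[-14, -6], [18, 7]].
Characteristic polynomial det(A - λI) = λ^2 + 7λ + 10 = 0.
Eigenvalues λ = -2, -5.
For λ=-2: (A-λI) row 1 is [-12, -6], so an eigenvector is (-1, 2).
For λ=-5: (A-λI) row 1 is [-9, -6], so an eigenvector is (2, -3).
General solution: K_1e^(-2t)(-1,2) + K_2e^(-5t)(2,-3).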